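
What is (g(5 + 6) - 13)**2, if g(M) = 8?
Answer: 25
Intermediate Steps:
(g(5 + 6) - 13)**2 = (8 - 13)**2 = (-5)**2 = 25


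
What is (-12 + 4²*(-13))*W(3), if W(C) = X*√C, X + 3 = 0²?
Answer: 660*√3 ≈ 1143.2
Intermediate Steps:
X = -3 (X = -3 + 0² = -3 + 0 = -3)
W(C) = -3*√C
(-12 + 4²*(-13))*W(3) = (-12 + 4²*(-13))*(-3*√3) = (-12 + 16*(-13))*(-3*√3) = (-12 - 208)*(-3*√3) = -(-660)*√3 = 660*√3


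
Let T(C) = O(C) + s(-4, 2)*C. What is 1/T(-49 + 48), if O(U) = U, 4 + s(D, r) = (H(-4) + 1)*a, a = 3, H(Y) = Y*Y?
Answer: -1/48 ≈ -0.020833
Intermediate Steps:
H(Y) = Y²
s(D, r) = 47 (s(D, r) = -4 + ((-4)² + 1)*3 = -4 + (16 + 1)*3 = -4 + 17*3 = -4 + 51 = 47)
T(C) = 48*C (T(C) = C + 47*C = 48*C)
1/T(-49 + 48) = 1/(48*(-49 + 48)) = 1/(48*(-1)) = 1/(-48) = -1/48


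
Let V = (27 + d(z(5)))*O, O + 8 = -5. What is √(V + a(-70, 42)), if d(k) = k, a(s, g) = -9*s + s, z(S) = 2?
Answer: √183 ≈ 13.528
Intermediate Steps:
O = -13 (O = -8 - 5 = -13)
a(s, g) = -8*s
V = -377 (V = (27 + 2)*(-13) = 29*(-13) = -377)
√(V + a(-70, 42)) = √(-377 - 8*(-70)) = √(-377 + 560) = √183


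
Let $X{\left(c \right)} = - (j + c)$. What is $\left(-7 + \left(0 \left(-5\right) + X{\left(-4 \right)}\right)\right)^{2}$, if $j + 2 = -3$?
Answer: $4$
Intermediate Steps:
$j = -5$ ($j = -2 - 3 = -5$)
$X{\left(c \right)} = 5 - c$ ($X{\left(c \right)} = - (-5 + c) = 5 - c$)
$\left(-7 + \left(0 \left(-5\right) + X{\left(-4 \right)}\right)\right)^{2} = \left(-7 + \left(0 \left(-5\right) + \left(5 - -4\right)\right)\right)^{2} = \left(-7 + \left(0 + \left(5 + 4\right)\right)\right)^{2} = \left(-7 + \left(0 + 9\right)\right)^{2} = \left(-7 + 9\right)^{2} = 2^{2} = 4$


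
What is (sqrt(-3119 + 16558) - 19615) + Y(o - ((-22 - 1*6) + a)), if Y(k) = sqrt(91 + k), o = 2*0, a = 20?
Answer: -19615 + sqrt(13439) + 3*sqrt(11) ≈ -19489.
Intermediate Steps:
o = 0
(sqrt(-3119 + 16558) - 19615) + Y(o - ((-22 - 1*6) + a)) = (sqrt(-3119 + 16558) - 19615) + sqrt(91 + (0 - ((-22 - 1*6) + 20))) = (sqrt(13439) - 19615) + sqrt(91 + (0 - ((-22 - 6) + 20))) = (-19615 + sqrt(13439)) + sqrt(91 + (0 - (-28 + 20))) = (-19615 + sqrt(13439)) + sqrt(91 + (0 - 1*(-8))) = (-19615 + sqrt(13439)) + sqrt(91 + (0 + 8)) = (-19615 + sqrt(13439)) + sqrt(91 + 8) = (-19615 + sqrt(13439)) + sqrt(99) = (-19615 + sqrt(13439)) + 3*sqrt(11) = -19615 + sqrt(13439) + 3*sqrt(11)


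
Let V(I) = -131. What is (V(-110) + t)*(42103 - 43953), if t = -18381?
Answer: 34247200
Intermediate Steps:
(V(-110) + t)*(42103 - 43953) = (-131 - 18381)*(42103 - 43953) = -18512*(-1850) = 34247200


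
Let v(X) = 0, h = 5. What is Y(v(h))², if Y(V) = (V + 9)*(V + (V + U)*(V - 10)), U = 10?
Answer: 810000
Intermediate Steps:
Y(V) = (9 + V)*(V + (-10 + V)*(10 + V)) (Y(V) = (V + 9)*(V + (V + 10)*(V - 10)) = (9 + V)*(V + (10 + V)*(-10 + V)) = (9 + V)*(V + (-10 + V)*(10 + V)))
Y(v(h))² = (-900 + 0³ - 91*0 + 10*0²)² = (-900 + 0 + 0 + 10*0)² = (-900 + 0 + 0 + 0)² = (-900)² = 810000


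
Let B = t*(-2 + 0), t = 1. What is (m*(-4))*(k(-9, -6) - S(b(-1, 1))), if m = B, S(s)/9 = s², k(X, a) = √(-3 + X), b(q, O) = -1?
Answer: -72 + 16*I*√3 ≈ -72.0 + 27.713*I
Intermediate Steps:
S(s) = 9*s²
B = -2 (B = 1*(-2 + 0) = 1*(-2) = -2)
m = -2
(m*(-4))*(k(-9, -6) - S(b(-1, 1))) = (-2*(-4))*(√(-3 - 9) - 9*(-1)²) = 8*(√(-12) - 9) = 8*(2*I*√3 - 1*9) = 8*(2*I*√3 - 9) = 8*(-9 + 2*I*√3) = -72 + 16*I*√3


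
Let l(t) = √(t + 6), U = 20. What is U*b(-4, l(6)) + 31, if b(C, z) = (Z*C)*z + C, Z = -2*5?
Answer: -49 + 1600*√3 ≈ 2722.3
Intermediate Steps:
Z = -10
l(t) = √(6 + t)
b(C, z) = C - 10*C*z (b(C, z) = (-10*C)*z + C = -10*C*z + C = C - 10*C*z)
U*b(-4, l(6)) + 31 = 20*(-4*(1 - 10*√(6 + 6))) + 31 = 20*(-4*(1 - 20*√3)) + 31 = 20*(-4 + 80*√3) + 31 = (-80 + 1600*√3) + 31 = -49 + 1600*√3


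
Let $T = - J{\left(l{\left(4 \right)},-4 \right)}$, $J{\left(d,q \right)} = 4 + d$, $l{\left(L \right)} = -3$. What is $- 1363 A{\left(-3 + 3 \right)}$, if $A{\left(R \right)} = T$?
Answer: $1363$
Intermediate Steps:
$T = -1$ ($T = - (4 - 3) = \left(-1\right) 1 = -1$)
$A{\left(R \right)} = -1$
$- 1363 A{\left(-3 + 3 \right)} = \left(-1363\right) \left(-1\right) = 1363$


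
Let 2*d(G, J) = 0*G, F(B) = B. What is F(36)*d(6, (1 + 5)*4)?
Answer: 0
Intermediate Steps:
d(G, J) = 0 (d(G, J) = (0*G)/2 = (½)*0 = 0)
F(36)*d(6, (1 + 5)*4) = 36*0 = 0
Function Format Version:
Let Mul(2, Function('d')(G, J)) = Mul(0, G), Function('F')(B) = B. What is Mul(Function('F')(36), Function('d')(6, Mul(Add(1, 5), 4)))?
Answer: 0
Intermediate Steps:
Function('d')(G, J) = 0 (Function('d')(G, J) = Mul(Rational(1, 2), Mul(0, G)) = Mul(Rational(1, 2), 0) = 0)
Mul(Function('F')(36), Function('d')(6, Mul(Add(1, 5), 4))) = Mul(36, 0) = 0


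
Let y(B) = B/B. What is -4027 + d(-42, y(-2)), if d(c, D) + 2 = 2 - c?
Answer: -3985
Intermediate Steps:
y(B) = 1
d(c, D) = -c (d(c, D) = -2 + (2 - c) = -c)
-4027 + d(-42, y(-2)) = -4027 - 1*(-42) = -4027 + 42 = -3985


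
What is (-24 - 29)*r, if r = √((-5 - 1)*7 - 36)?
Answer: -53*I*√78 ≈ -468.08*I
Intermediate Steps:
r = I*√78 (r = √(-6*7 - 36) = √(-42 - 36) = √(-78) = I*√78 ≈ 8.8318*I)
(-24 - 29)*r = (-24 - 29)*(I*√78) = -53*I*√78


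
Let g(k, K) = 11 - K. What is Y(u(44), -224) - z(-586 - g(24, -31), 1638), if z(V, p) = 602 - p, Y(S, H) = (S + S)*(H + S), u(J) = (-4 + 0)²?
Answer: -5620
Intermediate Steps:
u(J) = 16 (u(J) = (-4)² = 16)
Y(S, H) = 2*S*(H + S) (Y(S, H) = (2*S)*(H + S) = 2*S*(H + S))
Y(u(44), -224) - z(-586 - g(24, -31), 1638) = 2*16*(-224 + 16) - (602 - 1*1638) = 2*16*(-208) - (602 - 1638) = -6656 - 1*(-1036) = -6656 + 1036 = -5620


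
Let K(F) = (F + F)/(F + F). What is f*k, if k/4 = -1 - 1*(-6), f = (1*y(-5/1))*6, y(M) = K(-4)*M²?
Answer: 3000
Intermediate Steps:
K(F) = 1 (K(F) = (2*F)/((2*F)) = (2*F)*(1/(2*F)) = 1)
y(M) = M² (y(M) = 1*M² = M²)
f = 150 (f = (1*(-5/1)²)*6 = (1*(-5*1)²)*6 = (1*(-5)²)*6 = (1*25)*6 = 25*6 = 150)
k = 20 (k = 4*(-1 - 1*(-6)) = 4*(-1 + 6) = 4*5 = 20)
f*k = 150*20 = 3000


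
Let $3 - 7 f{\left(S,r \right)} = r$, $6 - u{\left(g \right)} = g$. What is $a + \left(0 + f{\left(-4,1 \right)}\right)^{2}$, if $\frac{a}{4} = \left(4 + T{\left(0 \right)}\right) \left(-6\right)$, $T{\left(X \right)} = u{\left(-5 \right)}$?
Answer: $- \frac{17636}{49} \approx -359.92$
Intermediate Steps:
$u{\left(g \right)} = 6 - g$
$f{\left(S,r \right)} = \frac{3}{7} - \frac{r}{7}$
$T{\left(X \right)} = 11$ ($T{\left(X \right)} = 6 - -5 = 6 + 5 = 11$)
$a = -360$ ($a = 4 \left(4 + 11\right) \left(-6\right) = 4 \cdot 15 \left(-6\right) = 4 \left(-90\right) = -360$)
$a + \left(0 + f{\left(-4,1 \right)}\right)^{2} = -360 + \left(0 + \left(\frac{3}{7} - \frac{1}{7}\right)\right)^{2} = -360 + \left(0 + \frac{2}{7}\right)^{2} = -360 + \left(\frac{2}{7}\right)^{2} = -360 + \frac{4}{49} = - \frac{17636}{49}$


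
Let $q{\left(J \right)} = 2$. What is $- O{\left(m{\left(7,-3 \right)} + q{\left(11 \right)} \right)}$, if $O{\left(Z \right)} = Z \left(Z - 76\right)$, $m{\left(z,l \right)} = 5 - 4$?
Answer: $219$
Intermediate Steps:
$m{\left(z,l \right)} = 1$ ($m{\left(z,l \right)} = 5 - 4 = 1$)
$O{\left(Z \right)} = Z \left(-76 + Z\right)$
$- O{\left(m{\left(7,-3 \right)} + q{\left(11 \right)} \right)} = - \left(1 + 2\right) \left(-76 + \left(1 + 2\right)\right) = - 3 \left(-76 + 3\right) = - 3 \left(-73\right) = \left(-1\right) \left(-219\right) = 219$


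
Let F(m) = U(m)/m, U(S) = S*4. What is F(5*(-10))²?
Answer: 16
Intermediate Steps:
U(S) = 4*S
F(m) = 4 (F(m) = (4*m)/m = 4)
F(5*(-10))² = 4² = 16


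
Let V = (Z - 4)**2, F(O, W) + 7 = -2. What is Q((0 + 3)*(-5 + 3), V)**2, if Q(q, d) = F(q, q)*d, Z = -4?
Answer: 331776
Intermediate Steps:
F(O, W) = -9 (F(O, W) = -7 - 2 = -9)
V = 64 (V = (-4 - 4)**2 = (-8)**2 = 64)
Q(q, d) = -9*d
Q((0 + 3)*(-5 + 3), V)**2 = (-9*64)**2 = (-576)**2 = 331776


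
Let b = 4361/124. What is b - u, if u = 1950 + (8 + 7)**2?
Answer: -265339/124 ≈ -2139.8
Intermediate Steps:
b = 4361/124 (b = 4361*(1/124) = 4361/124 ≈ 35.169)
u = 2175 (u = 1950 + 15**2 = 1950 + 225 = 2175)
b - u = 4361/124 - 1*2175 = 4361/124 - 2175 = -265339/124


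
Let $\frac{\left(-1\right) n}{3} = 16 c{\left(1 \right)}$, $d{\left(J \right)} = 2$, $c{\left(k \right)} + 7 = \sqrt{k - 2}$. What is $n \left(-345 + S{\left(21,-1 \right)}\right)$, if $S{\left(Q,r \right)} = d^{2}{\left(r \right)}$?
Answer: $-114576 + 16368 i \approx -1.1458 \cdot 10^{5} + 16368.0 i$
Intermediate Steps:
$c{\left(k \right)} = -7 + \sqrt{-2 + k}$ ($c{\left(k \right)} = -7 + \sqrt{k - 2} = -7 + \sqrt{-2 + k}$)
$n = 336 - 48 i$ ($n = - 3 \cdot 16 \left(-7 + \sqrt{-2 + 1}\right) = - 3 \cdot 16 \left(-7 + \sqrt{-1}\right) = - 3 \cdot 16 \left(-7 + i\right) = - 3 \left(-112 + 16 i\right) = 336 - 48 i \approx 336.0 - 48.0 i$)
$S{\left(Q,r \right)} = 4$ ($S{\left(Q,r \right)} = 2^{2} = 4$)
$n \left(-345 + S{\left(21,-1 \right)}\right) = \left(336 - 48 i\right) \left(-345 + 4\right) = \left(336 - 48 i\right) \left(-341\right) = -114576 + 16368 i$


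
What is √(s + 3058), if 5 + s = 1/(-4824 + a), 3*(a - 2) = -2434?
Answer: √51595697/130 ≈ 55.254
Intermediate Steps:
a = -2428/3 (a = 2 + (⅓)*(-2434) = 2 - 2434/3 = -2428/3 ≈ -809.33)
s = -84503/16900 (s = -5 + 1/(-4824 - 2428/3) = -5 + 1/(-16900/3) = -5 - 3/16900 = -84503/16900 ≈ -5.0002)
√(s + 3058) = √(-84503/16900 + 3058) = √(51595697/16900) = √51595697/130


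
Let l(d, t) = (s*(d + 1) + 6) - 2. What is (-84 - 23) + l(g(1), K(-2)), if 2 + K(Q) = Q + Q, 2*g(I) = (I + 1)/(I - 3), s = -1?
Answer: -207/2 ≈ -103.50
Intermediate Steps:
g(I) = (1 + I)/(2*(-3 + I)) (g(I) = ((I + 1)/(I - 3))/2 = ((1 + I)/(-3 + I))/2 = (1 + I)/(2*(-3 + I)))
K(Q) = -2 + 2*Q (K(Q) = -2 + (Q + Q) = -2 + 2*Q)
l(d, t) = 3 - d (l(d, t) = (-(d + 1) + 6) - 2 = (-(1 + d) + 6) - 2 = ((-1 - d) + 6) - 2 = (5 - d) - 2 = 3 - d)
(-84 - 23) + l(g(1), K(-2)) = (-84 - 23) + (3 - (1 + 1)/(2*(-3 + 1))) = -107 + (3 - 2/(2*(-2))) = -107 + (3 - (-1)*2/(2*2)) = -107 + (3 - 1*(-½)) = -107 + (3 + ½) = -107 + 7/2 = -207/2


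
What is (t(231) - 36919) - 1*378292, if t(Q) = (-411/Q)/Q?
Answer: -7385358194/17787 ≈ -4.1521e+5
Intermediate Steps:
t(Q) = -411/Q²
(t(231) - 36919) - 1*378292 = (-411/231² - 36919) - 1*378292 = (-411*1/53361 - 36919) - 378292 = (-137/17787 - 36919) - 378292 = -656678390/17787 - 378292 = -7385358194/17787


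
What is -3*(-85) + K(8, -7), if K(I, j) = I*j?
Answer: 199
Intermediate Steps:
-3*(-85) + K(8, -7) = -3*(-85) + 8*(-7) = 255 - 56 = 199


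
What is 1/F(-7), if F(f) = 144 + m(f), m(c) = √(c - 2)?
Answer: 16/2305 - I/6915 ≈ 0.0069414 - 0.00014461*I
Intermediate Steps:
m(c) = √(-2 + c)
F(f) = 144 + √(-2 + f)
1/F(-7) = 1/(144 + √(-2 - 7)) = 1/(144 + √(-9)) = 1/(144 + 3*I) = (144 - 3*I)/20745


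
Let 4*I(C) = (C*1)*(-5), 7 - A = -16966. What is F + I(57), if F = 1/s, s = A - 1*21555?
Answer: -652937/9164 ≈ -71.250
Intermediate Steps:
A = 16973 (A = 7 - 1*(-16966) = 7 + 16966 = 16973)
I(C) = -5*C/4 (I(C) = ((C*1)*(-5))/4 = (C*(-5))/4 = (-5*C)/4 = -5*C/4)
s = -4582 (s = 16973 - 1*21555 = 16973 - 21555 = -4582)
F = -1/4582 (F = 1/(-4582) = -1/4582 ≈ -0.00021825)
F + I(57) = -1/4582 - 5/4*57 = -1/4582 - 285/4 = -652937/9164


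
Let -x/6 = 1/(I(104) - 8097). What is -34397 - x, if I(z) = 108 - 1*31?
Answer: -137931973/4010 ≈ -34397.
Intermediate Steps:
I(z) = 77 (I(z) = 108 - 31 = 77)
x = 3/4010 (x = -6/(77 - 8097) = -6/(-8020) = -6*(-1/8020) = 3/4010 ≈ 0.00074813)
-34397 - x = -34397 - 1*3/4010 = -34397 - 3/4010 = -137931973/4010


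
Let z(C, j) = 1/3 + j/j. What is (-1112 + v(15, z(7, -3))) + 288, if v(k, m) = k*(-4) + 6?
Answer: -878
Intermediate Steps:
z(C, j) = 4/3 (z(C, j) = 1*(⅓) + 1 = ⅓ + 1 = 4/3)
v(k, m) = 6 - 4*k (v(k, m) = -4*k + 6 = 6 - 4*k)
(-1112 + v(15, z(7, -3))) + 288 = (-1112 + (6 - 4*15)) + 288 = (-1112 + (6 - 60)) + 288 = (-1112 - 54) + 288 = -1166 + 288 = -878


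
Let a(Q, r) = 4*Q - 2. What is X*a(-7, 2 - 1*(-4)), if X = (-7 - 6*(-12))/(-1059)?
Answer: 650/353 ≈ 1.8414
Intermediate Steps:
a(Q, r) = -2 + 4*Q
X = -65/1059 (X = (-7 + 72)*(-1/1059) = 65*(-1/1059) = -65/1059 ≈ -0.061379)
X*a(-7, 2 - 1*(-4)) = -65*(-2 + 4*(-7))/1059 = -65*(-2 - 28)/1059 = -65/1059*(-30) = 650/353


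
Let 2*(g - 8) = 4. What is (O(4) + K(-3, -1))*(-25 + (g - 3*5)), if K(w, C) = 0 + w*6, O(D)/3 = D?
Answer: 180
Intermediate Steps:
g = 10 (g = 8 + (1/2)*4 = 8 + 2 = 10)
O(D) = 3*D
K(w, C) = 6*w (K(w, C) = 0 + 6*w = 6*w)
(O(4) + K(-3, -1))*(-25 + (g - 3*5)) = (3*4 + 6*(-3))*(-25 + (10 - 3*5)) = (12 - 18)*(-25 + (10 - 15)) = -6*(-25 - 5) = -6*(-30) = 180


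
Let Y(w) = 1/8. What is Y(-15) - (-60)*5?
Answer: 2401/8 ≈ 300.13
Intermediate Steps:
Y(w) = 1/8
Y(-15) - (-60)*5 = 1/8 - (-60)*5 = 1/8 - 1*(-300) = 1/8 + 300 = 2401/8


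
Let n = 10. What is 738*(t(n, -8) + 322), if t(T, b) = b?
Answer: 231732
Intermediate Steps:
738*(t(n, -8) + 322) = 738*(-8 + 322) = 738*314 = 231732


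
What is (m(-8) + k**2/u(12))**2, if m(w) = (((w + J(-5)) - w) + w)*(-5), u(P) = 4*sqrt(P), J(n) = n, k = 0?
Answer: 4225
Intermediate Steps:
m(w) = 25 - 5*w (m(w) = (((w - 5) - w) + w)*(-5) = (((-5 + w) - w) + w)*(-5) = (-5 + w)*(-5) = 25 - 5*w)
(m(-8) + k**2/u(12))**2 = ((25 - 5*(-8)) + 0**2/((4*sqrt(12))))**2 = ((25 + 40) + 0/((4*(2*sqrt(3)))))**2 = (65 + 0/((8*sqrt(3))))**2 = (65 + 0*(sqrt(3)/24))**2 = (65 + 0)**2 = 65**2 = 4225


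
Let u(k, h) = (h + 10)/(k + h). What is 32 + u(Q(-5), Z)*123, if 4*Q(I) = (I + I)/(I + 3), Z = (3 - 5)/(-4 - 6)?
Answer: 26020/29 ≈ 897.24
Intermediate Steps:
Z = 1/5 (Z = -2/(-10) = -2*(-1/10) = 1/5 ≈ 0.20000)
Q(I) = I/(2*(3 + I)) (Q(I) = ((I + I)/(I + 3))/4 = ((2*I)/(3 + I))/4 = (2*I/(3 + I))/4 = I/(2*(3 + I)))
u(k, h) = (10 + h)/(h + k)
32 + u(Q(-5), Z)*123 = 32 + ((10 + 1/5)/(1/5 + (1/2)*(-5)/(3 - 5)))*123 = 32 + ((51/5)/(1/5 + (1/2)*(-5)/(-2)))*123 = 32 + ((51/5)/(1/5 + (1/2)*(-5)*(-1/2)))*123 = 32 + ((51/5)/(1/5 + 5/4))*123 = 32 + ((51/5)/(29/20))*123 = 32 + ((20/29)*(51/5))*123 = 32 + (204/29)*123 = 32 + 25092/29 = 26020/29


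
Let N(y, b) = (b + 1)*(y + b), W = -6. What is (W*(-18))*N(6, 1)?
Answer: 1512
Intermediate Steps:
N(y, b) = (1 + b)*(b + y)
(W*(-18))*N(6, 1) = (-6*(-18))*(1 + 6 + 1² + 1*6) = 108*(1 + 6 + 1 + 6) = 108*14 = 1512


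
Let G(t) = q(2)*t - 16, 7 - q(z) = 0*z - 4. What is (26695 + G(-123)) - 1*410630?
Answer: -385304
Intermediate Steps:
q(z) = 11 (q(z) = 7 - (0*z - 4) = 7 - (0 - 4) = 7 - 1*(-4) = 7 + 4 = 11)
G(t) = -16 + 11*t (G(t) = 11*t - 16 = -16 + 11*t)
(26695 + G(-123)) - 1*410630 = (26695 + (-16 + 11*(-123))) - 1*410630 = (26695 + (-16 - 1353)) - 410630 = (26695 - 1369) - 410630 = 25326 - 410630 = -385304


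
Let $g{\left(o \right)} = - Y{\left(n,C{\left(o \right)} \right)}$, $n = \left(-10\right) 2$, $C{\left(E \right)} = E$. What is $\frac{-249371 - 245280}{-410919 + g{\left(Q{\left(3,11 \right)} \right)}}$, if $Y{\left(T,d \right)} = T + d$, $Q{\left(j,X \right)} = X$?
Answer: $\frac{494651}{410910} \approx 1.2038$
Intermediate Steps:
$n = -20$
$g{\left(o \right)} = 20 - o$ ($g{\left(o \right)} = - (-20 + o) = 20 - o$)
$\frac{-249371 - 245280}{-410919 + g{\left(Q{\left(3,11 \right)} \right)}} = \frac{-249371 - 245280}{-410919 + \left(20 - 11\right)} = - \frac{494651}{-410919 + \left(20 - 11\right)} = - \frac{494651}{-410919 + 9} = - \frac{494651}{-410910} = \left(-494651\right) \left(- \frac{1}{410910}\right) = \frac{494651}{410910}$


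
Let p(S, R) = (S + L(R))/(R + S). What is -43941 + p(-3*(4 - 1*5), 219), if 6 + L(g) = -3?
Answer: -1625818/37 ≈ -43941.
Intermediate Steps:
L(g) = -9 (L(g) = -6 - 3 = -9)
p(S, R) = (-9 + S)/(R + S) (p(S, R) = (S - 9)/(R + S) = (-9 + S)/(R + S))
-43941 + p(-3*(4 - 1*5), 219) = -43941 + (-9 - 3*(4 - 1*5))/(219 - 3*(4 - 1*5)) = -43941 + (-9 - 3*(4 - 5))/(219 - 3*(4 - 5)) = -43941 + (-9 - 3*(-1))/(219 - 3*(-1)) = -43941 + (-9 + 3)/(219 + 3) = -43941 - 6/222 = -43941 + (1/222)*(-6) = -43941 - 1/37 = -1625818/37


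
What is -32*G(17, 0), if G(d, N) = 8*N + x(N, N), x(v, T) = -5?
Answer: 160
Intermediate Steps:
G(d, N) = -5 + 8*N (G(d, N) = 8*N - 5 = -5 + 8*N)
-32*G(17, 0) = -32*(-5 + 8*0) = -32*(-5 + 0) = -32*(-5) = 160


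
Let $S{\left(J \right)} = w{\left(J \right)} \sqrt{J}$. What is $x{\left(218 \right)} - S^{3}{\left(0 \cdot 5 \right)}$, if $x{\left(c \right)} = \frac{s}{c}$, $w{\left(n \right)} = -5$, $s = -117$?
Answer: $- \frac{117}{218} \approx -0.5367$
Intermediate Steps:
$x{\left(c \right)} = - \frac{117}{c}$
$S{\left(J \right)} = - 5 \sqrt{J}$
$x{\left(218 \right)} - S^{3}{\left(0 \cdot 5 \right)} = - \frac{117}{218} - \left(- 5 \sqrt{0 \cdot 5}\right)^{3} = \left(-117\right) \frac{1}{218} - \left(- 5 \sqrt{0}\right)^{3} = - \frac{117}{218} - \left(\left(-5\right) 0\right)^{3} = - \frac{117}{218} - 0^{3} = - \frac{117}{218} - 0 = - \frac{117}{218} + 0 = - \frac{117}{218}$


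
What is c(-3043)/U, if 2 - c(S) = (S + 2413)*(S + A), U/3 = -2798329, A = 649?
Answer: 1508218/8394987 ≈ 0.17966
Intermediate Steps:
U = -8394987 (U = 3*(-2798329) = -8394987)
c(S) = 2 - (649 + S)*(2413 + S) (c(S) = 2 - (S + 2413)*(S + 649) = 2 - (2413 + S)*(649 + S) = 2 - (649 + S)*(2413 + S))
c(-3043)/U = (-1566035 - 1*(-3043)² - 3062*(-3043))/(-8394987) = (-1566035 - 1*9259849 + 9317666)*(-1/8394987) = (-1566035 - 9259849 + 9317666)*(-1/8394987) = -1508218*(-1/8394987) = 1508218/8394987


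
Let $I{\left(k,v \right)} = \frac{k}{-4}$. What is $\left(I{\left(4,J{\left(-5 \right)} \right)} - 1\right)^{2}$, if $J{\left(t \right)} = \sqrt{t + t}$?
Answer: $4$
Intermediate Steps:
$J{\left(t \right)} = \sqrt{2} \sqrt{t}$ ($J{\left(t \right)} = \sqrt{2 t} = \sqrt{2} \sqrt{t}$)
$I{\left(k,v \right)} = - \frac{k}{4}$ ($I{\left(k,v \right)} = k \left(- \frac{1}{4}\right) = - \frac{k}{4}$)
$\left(I{\left(4,J{\left(-5 \right)} \right)} - 1\right)^{2} = \left(\left(- \frac{1}{4}\right) 4 - 1\right)^{2} = \left(-1 - 1\right)^{2} = \left(-2\right)^{2} = 4$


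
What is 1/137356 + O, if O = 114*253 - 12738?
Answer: 2211981025/137356 ≈ 16104.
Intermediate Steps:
O = 16104 (O = 28842 - 12738 = 16104)
1/137356 + O = 1/137356 + 16104 = 2211981025/137356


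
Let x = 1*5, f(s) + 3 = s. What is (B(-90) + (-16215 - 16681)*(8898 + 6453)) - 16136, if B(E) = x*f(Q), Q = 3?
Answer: -505002632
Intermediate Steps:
f(s) = -3 + s
x = 5
B(E) = 0 (B(E) = 5*(-3 + 3) = 5*0 = 0)
(B(-90) + (-16215 - 16681)*(8898 + 6453)) - 16136 = (0 + (-16215 - 16681)*(8898 + 6453)) - 16136 = (0 - 32896*15351) - 16136 = (0 - 504986496) - 16136 = -504986496 - 16136 = -505002632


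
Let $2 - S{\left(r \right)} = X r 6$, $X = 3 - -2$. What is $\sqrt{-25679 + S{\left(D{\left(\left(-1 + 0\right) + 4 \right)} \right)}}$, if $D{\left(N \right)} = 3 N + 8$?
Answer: $i \sqrt{26187} \approx 161.82 i$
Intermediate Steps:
$X = 5$ ($X = 3 + 2 = 5$)
$D{\left(N \right)} = 8 + 3 N$
$S{\left(r \right)} = 2 - 30 r$ ($S{\left(r \right)} = 2 - 5 r 6 = 2 - 30 r$)
$\sqrt{-25679 + S{\left(D{\left(\left(-1 + 0\right) + 4 \right)} \right)}} = \sqrt{-25679 + \left(2 - 30 \left(8 + 3 \left(\left(-1 + 0\right) + 4\right)\right)\right)} = \sqrt{-25679 + \left(2 - 30 \left(8 + 3 \left(-1 + 4\right)\right)\right)} = \sqrt{-25679 + \left(2 - 30 \left(8 + 3 \cdot 3\right)\right)} = \sqrt{-25679 + \left(2 - 30 \left(8 + 9\right)\right)} = \sqrt{-25679 + \left(2 - 510\right)} = \sqrt{-25679 - 508} = \sqrt{-26187} = i \sqrt{26187}$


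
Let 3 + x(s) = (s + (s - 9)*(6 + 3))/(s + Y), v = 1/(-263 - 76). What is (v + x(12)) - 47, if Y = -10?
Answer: -20681/678 ≈ -30.503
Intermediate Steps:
v = -1/339 (v = 1/(-339) = -1/339 ≈ -0.0029499)
x(s) = -3 + (-81 + 10*s)/(-10 + s) (x(s) = -3 + (s + (s - 9)*(6 + 3))/(s - 10) = -3 + (s + (-9 + s)*9)/(-10 + s) = -3 + (s + (-81 + 9*s))/(-10 + s) = -3 + (-81 + 10*s)/(-10 + s))
(v + x(12)) - 47 = (-1/339 + (-51 + 7*12)/(-10 + 12)) - 47 = (-1/339 + (-51 + 84)/2) - 47 = (-1/339 + (½)*33) - 47 = (-1/339 + 33/2) - 47 = 11185/678 - 47 = -20681/678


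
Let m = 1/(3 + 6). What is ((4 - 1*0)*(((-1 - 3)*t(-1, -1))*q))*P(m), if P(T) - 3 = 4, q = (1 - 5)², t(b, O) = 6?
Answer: -10752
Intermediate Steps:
q = 16 (q = (-4)² = 16)
m = ⅑ (m = 1/9 = ⅑ ≈ 0.11111)
P(T) = 7 (P(T) = 3 + 4 = 7)
((4 - 1*0)*(((-1 - 3)*t(-1, -1))*q))*P(m) = ((4 - 1*0)*(((-1 - 3)*6)*16))*7 = ((4 + 0)*(-4*6*16))*7 = (4*(-24*16))*7 = (4*(-384))*7 = -1536*7 = -10752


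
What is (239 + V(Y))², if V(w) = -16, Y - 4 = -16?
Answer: 49729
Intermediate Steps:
Y = -12 (Y = 4 - 16 = -12)
(239 + V(Y))² = (239 - 16)² = 223² = 49729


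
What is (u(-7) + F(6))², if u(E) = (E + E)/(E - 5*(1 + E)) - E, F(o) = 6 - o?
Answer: 21609/529 ≈ 40.849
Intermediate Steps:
u(E) = -E + 2*E/(-5 - 4*E) (u(E) = (2*E)/(E + (-5 - 5*E)) - E = (2*E)/(-5 - 4*E) - E = 2*E/(-5 - 4*E) - E = -E + 2*E/(-5 - 4*E))
(u(-7) + F(6))² = (-1*(-7)*(7 + 4*(-7))/(5 + 4*(-7)) + (6 - 1*6))² = (-1*(-7)*(7 - 28)/(5 - 28) + (6 - 6))² = (-1*(-7)*(-21)/(-23) + 0)² = (-1*(-7)*(-1/23)*(-21) + 0)² = (147/23 + 0)² = (147/23)² = 21609/529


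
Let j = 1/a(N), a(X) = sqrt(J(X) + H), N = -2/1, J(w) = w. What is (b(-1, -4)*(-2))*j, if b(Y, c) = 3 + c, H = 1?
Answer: -2*I ≈ -2.0*I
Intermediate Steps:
N = -2 (N = -2*1 = -2)
a(X) = sqrt(1 + X) (a(X) = sqrt(X + 1) = sqrt(1 + X))
j = -I (j = 1/(sqrt(1 - 2)) = 1/(sqrt(-1)) = 1/I = -I ≈ -1.0*I)
(b(-1, -4)*(-2))*j = ((3 - 4)*(-2))*(-I) = (-1*(-2))*(-I) = 2*(-I) = -2*I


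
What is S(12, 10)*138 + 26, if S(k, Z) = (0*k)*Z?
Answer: 26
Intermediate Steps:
S(k, Z) = 0 (S(k, Z) = 0*Z = 0)
S(12, 10)*138 + 26 = 0*138 + 26 = 0 + 26 = 26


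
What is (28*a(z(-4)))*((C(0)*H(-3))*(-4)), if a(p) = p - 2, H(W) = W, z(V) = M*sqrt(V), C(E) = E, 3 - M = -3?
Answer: 0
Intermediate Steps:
M = 6 (M = 3 - 1*(-3) = 3 + 3 = 6)
z(V) = 6*sqrt(V)
a(p) = -2 + p
(28*a(z(-4)))*((C(0)*H(-3))*(-4)) = (28*(-2 + 6*sqrt(-4)))*((0*(-3))*(-4)) = (28*(-2 + 6*(2*I)))*(0*(-4)) = (28*(-2 + 12*I))*0 = (-56 + 336*I)*0 = 0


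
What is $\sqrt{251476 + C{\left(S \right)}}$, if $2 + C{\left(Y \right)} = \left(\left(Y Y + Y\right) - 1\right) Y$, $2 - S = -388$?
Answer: $2 \sqrt{14930546} \approx 7728.0$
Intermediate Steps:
$S = 390$ ($S = 2 - -388 = 2 + 388 = 390$)
$C{\left(Y \right)} = -2 + Y \left(-1 + Y + Y^{2}\right)$ ($C{\left(Y \right)} = -2 + \left(\left(Y Y + Y\right) - 1\right) Y = -2 + \left(\left(Y^{2} + Y\right) - 1\right) Y = -2 + \left(\left(Y + Y^{2}\right) - 1\right) Y = -2 + \left(-1 + Y + Y^{2}\right) Y = -2 + Y \left(-1 + Y + Y^{2}\right)$)
$\sqrt{251476 + C{\left(S \right)}} = \sqrt{251476 + \left(-2 + 390^{2} + 390^{3} - 390\right)} = \sqrt{251476 + \left(-2 + 152100 + 59319000 - 390\right)} = \sqrt{251476 + 59470708} = \sqrt{59722184} = 2 \sqrt{14930546}$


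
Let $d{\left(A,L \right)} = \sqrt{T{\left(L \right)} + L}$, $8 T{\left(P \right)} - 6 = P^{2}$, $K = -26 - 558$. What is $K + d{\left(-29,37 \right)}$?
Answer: $-584 + \frac{\sqrt{3342}}{4} \approx -569.55$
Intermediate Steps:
$K = -584$ ($K = -26 - 558 = -584$)
$T{\left(P \right)} = \frac{3}{4} + \frac{P^{2}}{8}$
$d{\left(A,L \right)} = \sqrt{\frac{3}{4} + L + \frac{L^{2}}{8}}$ ($d{\left(A,L \right)} = \sqrt{\left(\frac{3}{4} + \frac{L^{2}}{8}\right) + L} = \sqrt{\frac{3}{4} + L + \frac{L^{2}}{8}}$)
$K + d{\left(-29,37 \right)} = -584 + \frac{\sqrt{12 + 2 \cdot 37^{2} + 16 \cdot 37}}{4} = -584 + \frac{\sqrt{12 + 2 \cdot 1369 + 592}}{4} = -584 + \frac{\sqrt{12 + 2738 + 592}}{4} = -584 + \frac{\sqrt{3342}}{4}$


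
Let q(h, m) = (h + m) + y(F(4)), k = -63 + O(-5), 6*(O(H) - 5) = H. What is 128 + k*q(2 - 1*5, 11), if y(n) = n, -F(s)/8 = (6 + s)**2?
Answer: 46724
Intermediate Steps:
F(s) = -8*(6 + s)**2
O(H) = 5 + H/6
k = -353/6 (k = -63 + (5 + (1/6)*(-5)) = -63 + (5 - 5/6) = -63 + 25/6 = -353/6 ≈ -58.833)
q(h, m) = -800 + h + m (q(h, m) = (h + m) - 8*(6 + 4)**2 = (h + m) - 8*10**2 = (h + m) - 8*100 = (h + m) - 800 = -800 + h + m)
128 + k*q(2 - 1*5, 11) = 128 - 353*(-800 + (2 - 1*5) + 11)/6 = 128 - 353*(-800 + (2 - 5) + 11)/6 = 128 - 353*(-800 - 3 + 11)/6 = 128 - 353/6*(-792) = 128 + 46596 = 46724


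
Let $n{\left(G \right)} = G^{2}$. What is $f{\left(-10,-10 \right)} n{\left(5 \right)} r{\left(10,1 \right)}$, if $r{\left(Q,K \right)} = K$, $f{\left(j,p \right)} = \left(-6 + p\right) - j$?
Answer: $-150$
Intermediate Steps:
$f{\left(j,p \right)} = -6 + p - j$
$f{\left(-10,-10 \right)} n{\left(5 \right)} r{\left(10,1 \right)} = \left(-6 - 10 - -10\right) 5^{2} \cdot 1 = \left(-6 - 10 + 10\right) 25 \cdot 1 = \left(-6\right) 25 \cdot 1 = \left(-150\right) 1 = -150$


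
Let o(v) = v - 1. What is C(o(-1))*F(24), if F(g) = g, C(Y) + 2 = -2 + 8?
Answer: 96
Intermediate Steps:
o(v) = -1 + v
C(Y) = 4 (C(Y) = -2 + (-2 + 8) = -2 + 6 = 4)
C(o(-1))*F(24) = 4*24 = 96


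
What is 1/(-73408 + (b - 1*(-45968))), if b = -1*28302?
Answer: -1/55742 ≈ -1.7940e-5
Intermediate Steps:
b = -28302
1/(-73408 + (b - 1*(-45968))) = 1/(-73408 + (-28302 - 1*(-45968))) = 1/(-73408 + (-28302 + 45968)) = 1/(-73408 + 17666) = 1/(-55742) = -1/55742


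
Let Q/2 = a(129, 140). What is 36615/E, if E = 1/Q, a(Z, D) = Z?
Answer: 9446670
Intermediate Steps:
Q = 258 (Q = 2*129 = 258)
E = 1/258 ≈ 0.0038760
36615/E = 36615/(1/258) = 36615*258 = 9446670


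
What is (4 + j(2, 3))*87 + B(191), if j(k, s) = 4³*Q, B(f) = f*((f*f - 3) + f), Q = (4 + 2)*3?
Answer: 7104351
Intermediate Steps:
Q = 18 (Q = 6*3 = 18)
B(f) = f*(-3 + f + f²) (B(f) = f*((f² - 3) + f) = f*((-3 + f²) + f) = f*(-3 + f + f²))
j(k, s) = 1152 (j(k, s) = 4³*18 = 64*18 = 1152)
(4 + j(2, 3))*87 + B(191) = (4 + 1152)*87 + 191*(-3 + 191 + 191²) = 1156*87 + 191*(-3 + 191 + 36481) = 100572 + 191*36669 = 100572 + 7003779 = 7104351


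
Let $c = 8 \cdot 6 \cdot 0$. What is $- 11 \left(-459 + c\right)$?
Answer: $5049$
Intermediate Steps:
$c = 0$ ($c = 48 \cdot 0 = 0$)
$- 11 \left(-459 + c\right) = - 11 \left(-459 + 0\right) = \left(-11\right) \left(-459\right) = 5049$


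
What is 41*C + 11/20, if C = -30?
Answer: -24589/20 ≈ -1229.4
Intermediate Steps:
41*C + 11/20 = 41*(-30) + 11/20 = -1230 + 11*(1/20) = -1230 + 11/20 = -24589/20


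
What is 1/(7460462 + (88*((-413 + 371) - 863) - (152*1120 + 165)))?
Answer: 1/7210417 ≈ 1.3869e-7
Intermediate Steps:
1/(7460462 + (88*((-413 + 371) - 863) - (152*1120 + 165))) = 1/(7460462 + (88*(-42 - 863) - (170240 + 165))) = 1/(7460462 + (88*(-905) - 1*170405)) = 1/(7460462 + (-79640 - 170405)) = 1/(7460462 - 250045) = 1/7210417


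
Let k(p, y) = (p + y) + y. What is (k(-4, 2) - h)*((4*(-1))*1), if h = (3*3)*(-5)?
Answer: -180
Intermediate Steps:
h = -45 (h = 9*(-5) = -45)
k(p, y) = p + 2*y
(k(-4, 2) - h)*((4*(-1))*1) = ((-4 + 2*2) - 1*(-45))*((4*(-1))*1) = ((-4 + 4) + 45)*(-4*1) = (0 + 45)*(-4) = 45*(-4) = -180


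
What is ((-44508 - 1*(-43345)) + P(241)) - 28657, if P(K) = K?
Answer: -29579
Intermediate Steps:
((-44508 - 1*(-43345)) + P(241)) - 28657 = ((-44508 - 1*(-43345)) + 241) - 28657 = ((-44508 + 43345) + 241) - 28657 = (-1163 + 241) - 28657 = -922 - 28657 = -29579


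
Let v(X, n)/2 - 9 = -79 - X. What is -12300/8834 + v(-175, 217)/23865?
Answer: -9722812/7027447 ≈ -1.3835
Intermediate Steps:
v(X, n) = -140 - 2*X (v(X, n) = 18 + 2*(-79 - X) = 18 + (-158 - 2*X) = -140 - 2*X)
-12300/8834 + v(-175, 217)/23865 = -12300/8834 + (-140 - 2*(-175))/23865 = -12300*1/8834 + (-140 + 350)*(1/23865) = -6150/4417 + 210*(1/23865) = -6150/4417 + 14/1591 = -9722812/7027447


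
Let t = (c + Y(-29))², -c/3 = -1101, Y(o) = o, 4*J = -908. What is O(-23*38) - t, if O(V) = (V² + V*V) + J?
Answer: -9191551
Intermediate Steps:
J = -227 (J = (¼)*(-908) = -227)
c = 3303 (c = -3*(-1101) = 3303)
O(V) = -227 + 2*V² (O(V) = (V² + V*V) - 227 = (V² + V²) - 227 = 2*V² - 227 = -227 + 2*V²)
t = 10719076 (t = (3303 - 29)² = 3274² = 10719076)
O(-23*38) - t = (-227 + 2*(-23*38)²) - 1*10719076 = (-227 + 2*(-874)²) - 10719076 = (-227 + 2*763876) - 10719076 = (-227 + 1527752) - 10719076 = 1527525 - 10719076 = -9191551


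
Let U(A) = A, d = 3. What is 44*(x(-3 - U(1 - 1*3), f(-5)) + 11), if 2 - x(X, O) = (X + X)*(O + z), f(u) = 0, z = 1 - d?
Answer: 396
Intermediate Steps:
z = -2 (z = 1 - 1*3 = 1 - 3 = -2)
x(X, O) = 2 - 2*X*(-2 + O) (x(X, O) = 2 - (X + X)*(O - 2) = 2 - 2*X*(-2 + O))
44*(x(-3 - U(1 - 1*3), f(-5)) + 11) = 44*((2 + 4*(-3 - (1 - 1*3)) - 2*0*(-3 - (1 - 1*3))) + 11) = 44*((2 + 4*(-3 - (1 - 3)) - 2*0*(-3 - (1 - 3))) + 11) = 44*((2 + 4*(-3 - 1*(-2)) - 2*0*(-3 - 1*(-2))) + 11) = 44*((2 + 4*(-3 + 2) - 2*0*(-3 + 2)) + 11) = 44*((2 + 4*(-1) - 2*0*(-1)) + 11) = 44*((2 - 4 + 0) + 11) = 44*(-2 + 11) = 44*9 = 396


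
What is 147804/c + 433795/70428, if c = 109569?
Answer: 19313341489/2572241844 ≈ 7.5084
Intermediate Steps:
147804/c + 433795/70428 = 147804/109569 + 433795/70428 = 147804*(1/109569) + 433795*(1/70428) = 49268/36523 + 433795/70428 = 19313341489/2572241844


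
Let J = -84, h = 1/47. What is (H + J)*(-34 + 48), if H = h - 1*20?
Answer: -68418/47 ≈ -1455.7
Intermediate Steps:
h = 1/47 ≈ 0.021277
H = -939/47 (H = 1/47 - 1*20 = 1/47 - 20 = -939/47 ≈ -19.979)
(H + J)*(-34 + 48) = (-939/47 - 84)*(-34 + 48) = -4887/47*14 = -68418/47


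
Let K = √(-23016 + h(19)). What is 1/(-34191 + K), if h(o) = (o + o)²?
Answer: -34191/1169046053 - 2*I*√5393/1169046053 ≈ -2.9247e-5 - 1.2564e-7*I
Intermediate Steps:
h(o) = 4*o² (h(o) = (2*o)² = 4*o²)
K = 2*I*√5393 (K = √(-23016 + 4*19²) = √(-23016 + 4*361) = √(-23016 + 1444) = √(-21572) = 2*I*√5393 ≈ 146.87*I)
1/(-34191 + K) = 1/(-34191 + 2*I*√5393)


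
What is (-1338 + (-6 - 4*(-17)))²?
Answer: 1628176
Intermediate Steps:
(-1338 + (-6 - 4*(-17)))² = (-1338 + (-6 + 68))² = (-1338 + 62)² = (-1276)² = 1628176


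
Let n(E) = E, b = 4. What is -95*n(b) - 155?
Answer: -535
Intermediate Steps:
-95*n(b) - 155 = -95*4 - 155 = -380 - 155 = -535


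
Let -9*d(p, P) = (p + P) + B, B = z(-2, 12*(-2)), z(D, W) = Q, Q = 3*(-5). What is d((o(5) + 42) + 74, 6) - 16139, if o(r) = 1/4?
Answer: -193811/12 ≈ -16151.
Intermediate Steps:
Q = -15
z(D, W) = -15
B = -15
o(r) = ¼
d(p, P) = 5/3 - P/9 - p/9 (d(p, P) = -((p + P) - 15)/9 = -((P + p) - 15)/9 = -(-15 + P + p)/9 = 5/3 - P/9 - p/9)
d((o(5) + 42) + 74, 6) - 16139 = (5/3 - ⅑*6 - ((¼ + 42) + 74)/9) - 16139 = (5/3 - ⅔ - (169/4 + 74)/9) - 16139 = (5/3 - ⅔ - ⅑*465/4) - 16139 = (5/3 - ⅔ - 155/12) - 16139 = -143/12 - 16139 = -193811/12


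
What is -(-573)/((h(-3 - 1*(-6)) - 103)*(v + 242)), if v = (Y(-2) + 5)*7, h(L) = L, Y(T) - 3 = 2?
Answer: -191/10400 ≈ -0.018365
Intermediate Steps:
Y(T) = 5 (Y(T) = 3 + 2 = 5)
v = 70 (v = (5 + 5)*7 = 10*7 = 70)
-(-573)/((h(-3 - 1*(-6)) - 103)*(v + 242)) = -(-573)/(((-3 - 1*(-6)) - 103)*(70 + 242)) = -(-573)/(((-3 + 6) - 103)*312) = -(-573)/((3 - 103)*312) = -(-573)/((-100*312)) = -(-573)/(-31200) = -(-573)*(-1)/31200 = -1*191/10400 = -191/10400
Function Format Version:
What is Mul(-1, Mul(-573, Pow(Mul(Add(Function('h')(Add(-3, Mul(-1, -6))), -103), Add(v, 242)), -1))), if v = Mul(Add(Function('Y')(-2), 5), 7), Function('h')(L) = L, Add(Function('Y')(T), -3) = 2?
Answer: Rational(-191, 10400) ≈ -0.018365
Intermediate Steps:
Function('Y')(T) = 5 (Function('Y')(T) = Add(3, 2) = 5)
v = 70 (v = Mul(Add(5, 5), 7) = Mul(10, 7) = 70)
Mul(-1, Mul(-573, Pow(Mul(Add(Function('h')(Add(-3, Mul(-1, -6))), -103), Add(v, 242)), -1))) = Mul(-1, Mul(-573, Pow(Mul(Add(Add(-3, Mul(-1, -6)), -103), Add(70, 242)), -1))) = Mul(-1, Mul(-573, Pow(Mul(Add(Add(-3, 6), -103), 312), -1))) = Mul(-1, Mul(-573, Pow(Mul(Add(3, -103), 312), -1))) = Mul(-1, Mul(-573, Pow(Mul(-100, 312), -1))) = Mul(-1, Mul(-573, Pow(-31200, -1))) = Mul(-1, Mul(-573, Rational(-1, 31200))) = Mul(-1, Rational(191, 10400)) = Rational(-191, 10400)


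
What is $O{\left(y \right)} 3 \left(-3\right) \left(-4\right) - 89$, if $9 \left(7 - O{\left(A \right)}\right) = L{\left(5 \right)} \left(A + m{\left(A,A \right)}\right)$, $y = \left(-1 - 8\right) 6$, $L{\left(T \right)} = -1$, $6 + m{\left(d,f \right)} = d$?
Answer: $-293$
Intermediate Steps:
$m{\left(d,f \right)} = -6 + d$
$y = -54$ ($y = \left(-1 - 8\right) 6 = \left(-9\right) 6 = -54$)
$O{\left(A \right)} = \frac{19}{3} + \frac{2 A}{9}$ ($O{\left(A \right)} = 7 - \frac{\left(-1\right) \left(A + \left(-6 + A\right)\right)}{9} = 7 - \frac{\left(-1\right) \left(-6 + 2 A\right)}{9} = 7 - \frac{6 - 2 A}{9} = 7 + \left(- \frac{2}{3} + \frac{2 A}{9}\right) = \frac{19}{3} + \frac{2 A}{9}$)
$O{\left(y \right)} 3 \left(-3\right) \left(-4\right) - 89 = \left(\frac{19}{3} + \frac{2}{9} \left(-54\right)\right) 3 \left(-3\right) \left(-4\right) - 89 = \left(\frac{19}{3} - 12\right) \left(\left(-9\right) \left(-4\right)\right) - 89 = \left(- \frac{17}{3}\right) 36 - 89 = -204 - 89 = -293$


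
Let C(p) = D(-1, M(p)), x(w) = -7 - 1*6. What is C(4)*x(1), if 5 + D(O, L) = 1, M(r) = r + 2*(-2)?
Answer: 52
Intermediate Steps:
M(r) = -4 + r (M(r) = r - 4 = -4 + r)
x(w) = -13 (x(w) = -7 - 6 = -13)
D(O, L) = -4 (D(O, L) = -5 + 1 = -4)
C(p) = -4
C(4)*x(1) = -4*(-13) = 52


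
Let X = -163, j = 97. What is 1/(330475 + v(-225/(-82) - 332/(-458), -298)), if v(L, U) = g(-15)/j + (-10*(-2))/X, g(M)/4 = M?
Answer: 15811/5225128505 ≈ 3.0260e-6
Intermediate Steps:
g(M) = 4*M
v(L, U) = -11720/15811 (v(L, U) = (4*(-15))/97 - 10*(-2)/(-163) = -60*1/97 + 20*(-1/163) = -60/97 - 20/163 = -11720/15811)
1/(330475 + v(-225/(-82) - 332/(-458), -298)) = 1/(330475 - 11720/15811) = 1/(5225128505/15811) = 15811/5225128505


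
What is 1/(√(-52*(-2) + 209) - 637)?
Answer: -637/405456 - √313/405456 ≈ -0.0016147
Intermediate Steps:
1/(√(-52*(-2) + 209) - 637) = 1/(√(104 + 209) - 637) = 1/(√313 - 637) = 1/(-637 + √313)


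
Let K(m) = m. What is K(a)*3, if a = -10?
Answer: -30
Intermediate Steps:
K(a)*3 = -10*3 = -30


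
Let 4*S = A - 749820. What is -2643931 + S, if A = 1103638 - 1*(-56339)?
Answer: -10165567/4 ≈ -2.5414e+6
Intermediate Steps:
A = 1159977 (A = 1103638 + 56339 = 1159977)
S = 410157/4 (S = (1159977 - 749820)/4 = (1/4)*410157 = 410157/4 ≈ 1.0254e+5)
-2643931 + S = -2643931 + 410157/4 = -10165567/4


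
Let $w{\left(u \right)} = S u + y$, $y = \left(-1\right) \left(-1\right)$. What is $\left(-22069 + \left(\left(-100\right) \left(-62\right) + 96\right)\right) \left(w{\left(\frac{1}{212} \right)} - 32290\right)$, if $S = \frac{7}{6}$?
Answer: $\frac{647822362573}{1272} \approx 5.0929 \cdot 10^{8}$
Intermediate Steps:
$S = \frac{7}{6}$ ($S = 7 \cdot \frac{1}{6} = \frac{7}{6} \approx 1.1667$)
$y = 1$
$w{\left(u \right)} = 1 + \frac{7 u}{6}$ ($w{\left(u \right)} = \frac{7 u}{6} + 1 = 1 + \frac{7 u}{6}$)
$\left(-22069 + \left(\left(-100\right) \left(-62\right) + 96\right)\right) \left(w{\left(\frac{1}{212} \right)} - 32290\right) = \left(-22069 + \left(\left(-100\right) \left(-62\right) + 96\right)\right) \left(\left(1 + \frac{7}{6 \cdot 212}\right) - 32290\right) = \left(-22069 + \left(6200 + 96\right)\right) \left(\left(1 + \frac{7}{6} \cdot \frac{1}{212}\right) - 32290\right) = \left(-22069 + 6296\right) \left(\left(1 + \frac{7}{1272}\right) - 32290\right) = - 15773 \left(\frac{1279}{1272} - 32290\right) = \left(-15773\right) \left(- \frac{41071601}{1272}\right) = \frac{647822362573}{1272}$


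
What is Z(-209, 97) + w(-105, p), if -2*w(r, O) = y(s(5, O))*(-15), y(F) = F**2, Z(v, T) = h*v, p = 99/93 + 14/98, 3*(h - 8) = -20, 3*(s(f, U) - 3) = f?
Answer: -346/3 ≈ -115.33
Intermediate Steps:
s(f, U) = 3 + f/3
h = 4/3 (h = 8 + (1/3)*(-20) = 8 - 20/3 = 4/3 ≈ 1.3333)
p = 262/217 (p = 99*(1/93) + 14*(1/98) = 33/31 + 1/7 = 262/217 ≈ 1.2074)
Z(v, T) = 4*v/3
w(r, O) = 490/3 (w(r, O) = -(3 + (1/3)*5)**2*(-15)/2 = -(3 + 5/3)**2*(-15)/2 = -(14/3)**2*(-15)/2 = -98*(-15)/9 = -1/2*(-980/3) = 490/3)
Z(-209, 97) + w(-105, p) = (4/3)*(-209) + 490/3 = -836/3 + 490/3 = -346/3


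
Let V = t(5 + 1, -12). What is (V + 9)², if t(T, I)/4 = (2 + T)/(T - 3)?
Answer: 3481/9 ≈ 386.78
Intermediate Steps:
t(T, I) = 4*(2 + T)/(-3 + T) (t(T, I) = 4*((2 + T)/(T - 3)) = 4*((2 + T)/(-3 + T)) = 4*(2 + T)/(-3 + T))
V = 32/3 (V = 4*(2 + (5 + 1))/(-3 + (5 + 1)) = 4*(2 + 6)/(-3 + 6) = 4*8/3 = 4*(⅓)*8 = 32/3 ≈ 10.667)
(V + 9)² = (32/3 + 9)² = (59/3)² = 3481/9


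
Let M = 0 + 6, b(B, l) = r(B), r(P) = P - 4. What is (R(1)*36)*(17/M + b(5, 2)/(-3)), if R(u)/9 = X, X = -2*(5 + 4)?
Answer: -14580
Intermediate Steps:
r(P) = -4 + P
b(B, l) = -4 + B
M = 6
X = -18 (X = -2*9 = -18)
R(u) = -162 (R(u) = 9*(-18) = -162)
(R(1)*36)*(17/M + b(5, 2)/(-3)) = (-162*36)*(17/6 + (-4 + 5)/(-3)) = -5832*(17*(⅙) + 1*(-⅓)) = -5832*(17/6 - ⅓) = -5832*5/2 = -14580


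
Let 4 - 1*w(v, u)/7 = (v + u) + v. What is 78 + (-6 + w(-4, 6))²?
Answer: 1374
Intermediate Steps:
w(v, u) = 28 - 14*v - 7*u (w(v, u) = 28 - 7*((v + u) + v) = 28 - 7*((u + v) + v) = 28 - 7*(u + 2*v) = 28 + (-14*v - 7*u) = 28 - 14*v - 7*u)
78 + (-6 + w(-4, 6))² = 78 + (-6 + (28 - 14*(-4) - 7*6))² = 78 + (-6 + (28 + 56 - 42))² = 78 + (-6 + 42)² = 78 + 36² = 78 + 1296 = 1374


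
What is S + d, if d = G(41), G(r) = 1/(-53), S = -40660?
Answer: -2154981/53 ≈ -40660.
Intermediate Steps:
G(r) = -1/53
d = -1/53 ≈ -0.018868
S + d = -40660 - 1/53 = -2154981/53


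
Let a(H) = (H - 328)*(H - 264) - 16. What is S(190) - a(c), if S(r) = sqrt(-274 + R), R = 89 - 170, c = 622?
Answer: -105236 + I*sqrt(355) ≈ -1.0524e+5 + 18.841*I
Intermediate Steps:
R = -81
a(H) = -16 + (-328 + H)*(-264 + H) (a(H) = (-328 + H)*(-264 + H) - 16 = -16 + (-328 + H)*(-264 + H))
S(r) = I*sqrt(355) (S(r) = sqrt(-274 - 81) = sqrt(-355) = I*sqrt(355))
S(190) - a(c) = I*sqrt(355) - (86576 + 622**2 - 592*622) = I*sqrt(355) - (86576 + 386884 - 368224) = I*sqrt(355) - 1*105236 = I*sqrt(355) - 105236 = -105236 + I*sqrt(355)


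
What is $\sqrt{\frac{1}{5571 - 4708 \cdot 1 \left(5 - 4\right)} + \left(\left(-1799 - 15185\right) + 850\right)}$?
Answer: $\frac{i \sqrt{12016102183}}{863} \approx 127.02 i$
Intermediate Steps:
$\sqrt{\frac{1}{5571 - 4708 \cdot 1 \left(5 - 4\right)} + \left(\left(-1799 - 15185\right) + 850\right)} = \sqrt{\frac{1}{5571 - 4708 \cdot 1 \cdot 1} + \left(-16984 + 850\right)} = \sqrt{\frac{1}{5571 - 4708} - 16134} = \sqrt{\frac{1}{863} - 16134} = \sqrt{- \frac{13923641}{863}} = \frac{i \sqrt{12016102183}}{863}$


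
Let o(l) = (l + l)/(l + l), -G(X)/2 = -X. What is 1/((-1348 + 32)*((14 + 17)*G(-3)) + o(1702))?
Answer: 1/244777 ≈ 4.0853e-6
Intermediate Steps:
G(X) = 2*X (G(X) = -(-2)*X = 2*X)
o(l) = 1 (o(l) = (2*l)/((2*l)) = (2*l)*(1/(2*l)) = 1)
1/((-1348 + 32)*((14 + 17)*G(-3)) + o(1702)) = 1/((-1348 + 32)*((14 + 17)*(2*(-3))) + 1) = 1/(-40796*(-6) + 1) = 1/(-1316*(-186) + 1) = 1/(244776 + 1) = 1/244777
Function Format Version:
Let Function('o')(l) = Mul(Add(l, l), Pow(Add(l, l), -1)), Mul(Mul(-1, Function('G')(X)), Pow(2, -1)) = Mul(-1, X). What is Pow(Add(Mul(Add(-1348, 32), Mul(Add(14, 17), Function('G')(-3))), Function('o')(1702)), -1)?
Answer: Rational(1, 244777) ≈ 4.0853e-6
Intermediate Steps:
Function('G')(X) = Mul(2, X) (Function('G')(X) = Mul(-2, Mul(-1, X)) = Mul(2, X))
Function('o')(l) = 1 (Function('o')(l) = Mul(Mul(2, l), Pow(Mul(2, l), -1)) = Mul(Mul(2, l), Mul(Rational(1, 2), Pow(l, -1))) = 1)
Pow(Add(Mul(Add(-1348, 32), Mul(Add(14, 17), Function('G')(-3))), Function('o')(1702)), -1) = Pow(Add(Mul(Add(-1348, 32), Mul(Add(14, 17), Mul(2, -3))), 1), -1) = Pow(Add(Mul(-1316, Mul(31, -6)), 1), -1) = Pow(Add(Mul(-1316, -186), 1), -1) = Pow(Add(244776, 1), -1) = Pow(244777, -1) = Rational(1, 244777)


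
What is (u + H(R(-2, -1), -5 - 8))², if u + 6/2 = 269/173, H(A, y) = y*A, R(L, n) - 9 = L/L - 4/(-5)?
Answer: 15054308416/748225 ≈ 20120.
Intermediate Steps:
R(L, n) = 54/5 (R(L, n) = 9 + (L/L - 4/(-5)) = 9 + (1 - 4*(-⅕)) = 9 + (1 + ⅘) = 9 + 9/5 = 54/5)
H(A, y) = A*y
u = -250/173 (u = -3 + 269/173 = -250/173 ≈ -1.4451)
(u + H(R(-2, -1), -5 - 8))² = (-250/173 + 54*(-5 - 8)/5)² = (-250/173 + (54/5)*(-13))² = (-250/173 - 702/5)² = (-122696/865)² = 15054308416/748225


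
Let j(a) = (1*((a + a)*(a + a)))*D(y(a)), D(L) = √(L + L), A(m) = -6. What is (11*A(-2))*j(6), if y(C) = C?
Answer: -19008*√3 ≈ -32923.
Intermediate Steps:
D(L) = √2*√L (D(L) = √(2*L) = √2*√L)
j(a) = 4*√2*a^(5/2) (j(a) = (1*((a + a)*(a + a)))*(√2*√a) = (1*((2*a)*(2*a)))*(√2*√a) = (1*(4*a²))*(√2*√a) = (4*a²)*(√2*√a) = 4*√2*a^(5/2))
(11*A(-2))*j(6) = (11*(-6))*(4*√2*6^(5/2)) = -264*√2*36*√6 = -19008*√3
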